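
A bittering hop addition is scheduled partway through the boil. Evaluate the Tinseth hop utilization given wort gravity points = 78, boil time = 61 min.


U = 1.65·0.000125^(GP/1000) · (1 − e^(−0.04·t))/4.15
bigness = 1.65·0.000125^(78/1000) = 0.8185
boil_factor = (1 − e^(−0.04·61))/4.15 = 0.2200
U = 0.8185 · 0.2200

0.1800


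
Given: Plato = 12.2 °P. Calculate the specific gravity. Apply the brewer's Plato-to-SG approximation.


SG = 259/(259 − P)
SG = 259/(259 − 12.2)

1.0494


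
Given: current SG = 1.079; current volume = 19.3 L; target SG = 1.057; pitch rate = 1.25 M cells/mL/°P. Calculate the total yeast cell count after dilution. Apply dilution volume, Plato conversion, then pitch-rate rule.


V_w = V·((SG_c−1)/(SG_t−1)−1);  °P = 259 − 259/SG_t;  cells = rate·(V+V_w)·°P
V_w = 19.3·((1.079−1)/(1.057−1)−1) = 7.4491
V_final = 19.3 + 7.4491 = 26.7491
°P = 259 − 259/1.057 = 13.9669
cells = 1.25·26.7491·13.9669

467.0025 billion cells


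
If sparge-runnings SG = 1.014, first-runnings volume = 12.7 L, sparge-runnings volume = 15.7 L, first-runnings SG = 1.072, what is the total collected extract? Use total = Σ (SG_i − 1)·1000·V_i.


first = (1.072 − 1)·1000·12.7 = 914.4000
sparge = (1.014 − 1)·1000·15.7 = 219.8000
total = 914.4000 + 219.8000

1134.2000 gravity·L


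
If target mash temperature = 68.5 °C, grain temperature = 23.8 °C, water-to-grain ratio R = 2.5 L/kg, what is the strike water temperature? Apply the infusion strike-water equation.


T_strike = (0.41/R)·(T_mash − T_grain) + T_mash
T_strike = (0.41/2.5)·(68.5 − 23.8) + 68.5

75.8308 °C


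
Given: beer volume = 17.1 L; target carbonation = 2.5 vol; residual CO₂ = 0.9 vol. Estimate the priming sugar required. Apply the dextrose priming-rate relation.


sugar = (target − residual)·4.0·V
sugar = (2.5 − 0.9)·4.0·17.1

109.4400 g


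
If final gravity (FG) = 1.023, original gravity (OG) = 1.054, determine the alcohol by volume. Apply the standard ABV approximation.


ABV = (OG − FG) · 131.25
ABV = (1.054 − 1.023) · 131.25

4.0688 % ABV


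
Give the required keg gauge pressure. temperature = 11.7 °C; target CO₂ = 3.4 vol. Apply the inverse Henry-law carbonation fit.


psi = vols/(0.01821 + 0.09011·e^(−0.04·T)) − 14.695
psi = 3.4/(0.01821 + 0.09011·e^(−0.04·11.7)) − 14.695

30.8559 psi


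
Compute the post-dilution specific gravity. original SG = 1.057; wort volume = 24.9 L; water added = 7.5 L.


SG_new = 1 + (SG_old − 1)·V_old/(V_old + V_water)
pts = (1.057 − 1)·1000·24.9/(24.9 + 7.5) = 43.8056
SG_new = 1 + 43.8056/1000

1.0438


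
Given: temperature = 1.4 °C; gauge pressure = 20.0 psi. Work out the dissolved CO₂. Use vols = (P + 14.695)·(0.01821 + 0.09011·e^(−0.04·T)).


vols = (20.0 + 14.695)·(0.01821 + 0.09011·e^(−0.04·1.4))

3.5879 volumes


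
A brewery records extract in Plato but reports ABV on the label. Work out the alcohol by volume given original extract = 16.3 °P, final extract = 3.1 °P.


SG = 259/(259 − P);  ABV = (OG − FG)·131.25
OG = 259/(259 − 16.3) = 1.0672
FG = 259/(259 − 3.1) = 1.0121
ABV = (1.0672 − 1.0121)·131.25

7.2249 % ABV


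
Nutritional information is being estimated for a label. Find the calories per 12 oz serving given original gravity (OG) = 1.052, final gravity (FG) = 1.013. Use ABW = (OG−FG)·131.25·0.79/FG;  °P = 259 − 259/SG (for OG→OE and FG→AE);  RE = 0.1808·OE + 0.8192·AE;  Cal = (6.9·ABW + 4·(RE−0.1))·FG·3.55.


ABW = (1.052 − 1.013)·131.25·0.79/1.013 = 3.9919
OE = 259 − 259/1.052 = 12.8023 °P
AE = 259 − 259/1.013 = 3.3238 °P
RE = 0.1808·12.8023 + 0.8192·3.3238 = 5.0375 °P
Cal = (6.9·3.9919 + 4·(5.0375−0.1))·1.013·3.55

170.0772 kcal


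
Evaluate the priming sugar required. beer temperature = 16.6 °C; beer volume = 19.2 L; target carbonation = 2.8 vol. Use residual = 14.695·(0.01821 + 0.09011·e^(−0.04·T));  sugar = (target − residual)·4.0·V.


residual = 14.695·(0.01821 + 0.09011·e^(−0.04·16.6)) = 0.9493
sugar = (2.8 − 0.9493)·4.0·19.2

142.1368 g


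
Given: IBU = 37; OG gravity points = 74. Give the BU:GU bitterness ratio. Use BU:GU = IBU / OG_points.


BU:GU = 37 / 74

0.5000


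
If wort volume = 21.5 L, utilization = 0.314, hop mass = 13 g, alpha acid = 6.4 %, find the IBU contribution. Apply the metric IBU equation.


IBU = (α/100)·mass·U·1000 / V
IBU = (6.4/100)·13·0.314·1000 / 21.5

12.1511 IBU


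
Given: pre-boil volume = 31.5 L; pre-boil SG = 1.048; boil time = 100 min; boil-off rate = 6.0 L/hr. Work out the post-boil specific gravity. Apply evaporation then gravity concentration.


V_post = V_pre − rate·(t/60);  SG_post = 1 + (SG_pre−1)·V_pre/V_post
V_post = 31.5 − 6.0·(100/60) = 21.5000
SG_post = 1 + (1.048 − 1)·31.5/21.5000

1.0703


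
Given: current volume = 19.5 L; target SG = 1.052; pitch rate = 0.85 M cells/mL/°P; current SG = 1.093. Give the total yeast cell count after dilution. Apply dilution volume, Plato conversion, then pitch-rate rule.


V_w = V·((SG_c−1)/(SG_t−1)−1);  °P = 259 − 259/SG_t;  cells = rate·(V+V_w)·°P
V_w = 19.5·((1.093−1)/(1.052−1)−1) = 15.3750
V_final = 19.5 + 15.3750 = 34.8750
°P = 259 − 259/1.052 = 12.8023
cells = 0.85·34.8750·12.8023

379.5076 billion cells


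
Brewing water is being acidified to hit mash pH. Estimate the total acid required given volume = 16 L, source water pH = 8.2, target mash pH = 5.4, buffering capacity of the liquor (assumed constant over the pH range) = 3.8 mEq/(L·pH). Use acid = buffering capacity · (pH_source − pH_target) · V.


acid = 3.8 · (8.2 − 5.4) · 16

170.2400 mEq


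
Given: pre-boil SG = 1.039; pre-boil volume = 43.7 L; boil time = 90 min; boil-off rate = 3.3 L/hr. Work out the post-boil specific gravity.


V_post = V_pre − rate·(t/60);  SG_post = 1 + (SG_pre−1)·V_pre/V_post
V_post = 43.7 − 3.3·(90/60) = 38.7500
SG_post = 1 + (1.039 − 1)·43.7/38.7500

1.0440


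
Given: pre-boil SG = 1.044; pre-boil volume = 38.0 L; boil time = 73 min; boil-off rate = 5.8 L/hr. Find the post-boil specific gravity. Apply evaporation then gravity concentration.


V_post = V_pre − rate·(t/60);  SG_post = 1 + (SG_pre−1)·V_pre/V_post
V_post = 38.0 − 5.8·(73/60) = 30.9433
SG_post = 1 + (1.044 − 1)·38.0/30.9433

1.0540


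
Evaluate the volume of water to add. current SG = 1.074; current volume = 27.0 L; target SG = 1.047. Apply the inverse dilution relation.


V_water = V·((SG_curr − 1)/(SG_target − 1) − 1)
V_water = 27.0·((1.074 − 1)/(1.047 − 1) − 1)

15.5106 L


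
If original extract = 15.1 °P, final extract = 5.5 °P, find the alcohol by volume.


SG = 259/(259 − P);  ABV = (OG − FG)·131.25
OG = 259/(259 − 15.1) = 1.0619
FG = 259/(259 − 5.5) = 1.0217
ABV = (1.0619 − 1.0217)·131.25

5.2781 % ABV


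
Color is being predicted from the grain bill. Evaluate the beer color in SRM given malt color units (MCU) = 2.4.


SRM = 1.4922 · MCU^0.6859
SRM = 1.4922 · 2.4^0.6859

2.7203 SRM


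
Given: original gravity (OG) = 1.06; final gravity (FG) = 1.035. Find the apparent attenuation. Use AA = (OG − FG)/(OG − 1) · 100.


AA = (1.06 − 1.035)/(1.06 − 1) · 100

41.6667 %


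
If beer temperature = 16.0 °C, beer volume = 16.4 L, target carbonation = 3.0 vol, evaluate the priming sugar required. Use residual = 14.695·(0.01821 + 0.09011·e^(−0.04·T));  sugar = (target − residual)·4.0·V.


residual = 14.695·(0.01821 + 0.09011·e^(−0.04·16.0)) = 0.9658
sugar = (3.0 − 0.9658)·4.0·16.4

133.4423 g


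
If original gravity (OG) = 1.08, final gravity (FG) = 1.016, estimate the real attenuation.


AA = (OG−FG)/(OG−1)·100;  RA = AA·0.8192
AA = (1.08 − 1.016)/(1.08 − 1)·100 = 80.0000
RA = 80.0000·0.8192

65.5360 %


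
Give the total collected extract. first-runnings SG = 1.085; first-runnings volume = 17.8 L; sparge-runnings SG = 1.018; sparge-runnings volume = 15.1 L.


total = Σ (SG_i − 1)·1000·V_i
first = (1.085 − 1)·1000·17.8 = 1513.0000
sparge = (1.018 − 1)·1000·15.1 = 271.8000
total = 1513.0000 + 271.8000

1784.8000 gravity·L


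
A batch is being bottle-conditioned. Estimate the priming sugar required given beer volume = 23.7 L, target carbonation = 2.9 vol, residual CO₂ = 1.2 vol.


sugar = (target − residual)·4.0·V
sugar = (2.9 − 1.2)·4.0·23.7

161.1600 g


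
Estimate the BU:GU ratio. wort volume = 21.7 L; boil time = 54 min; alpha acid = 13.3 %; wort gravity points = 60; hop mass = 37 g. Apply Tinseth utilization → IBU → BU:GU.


U = 1.65·0.000125^(GP/1000)·(1−e^(−0.04t))/4.15;  IBU = (α/100)·m·U·1000/V;  BU:GU = IBU/GP
U = 1.65·0.000125^(60/1000)·(1−e^(−0.04·54))/4.15 = 0.2051
IBU = (13.3/100)·37·0.2051·1000/21.7 = 46.5187
BU:GU = 46.5187/60

0.7753


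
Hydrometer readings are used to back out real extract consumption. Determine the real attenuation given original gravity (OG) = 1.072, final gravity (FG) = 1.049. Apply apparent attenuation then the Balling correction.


AA = (OG−FG)/(OG−1)·100;  RA = AA·0.8192
AA = (1.072 − 1.049)/(1.072 − 1)·100 = 31.9444
RA = 31.9444·0.8192

26.1689 %


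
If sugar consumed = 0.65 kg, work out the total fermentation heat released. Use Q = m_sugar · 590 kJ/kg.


Q = 0.65 · 590

383.5000 kJ


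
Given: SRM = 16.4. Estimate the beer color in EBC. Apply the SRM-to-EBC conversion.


EBC = SRM · 1.97
EBC = 16.4 · 1.97

32.3080 EBC


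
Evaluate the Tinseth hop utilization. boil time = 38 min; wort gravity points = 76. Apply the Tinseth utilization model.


U = 1.65·0.000125^(GP/1000) · (1 − e^(−0.04·t))/4.15
bigness = 1.65·0.000125^(76/1000) = 0.8334
boil_factor = (1 − e^(−0.04·38))/4.15 = 0.1883
U = 0.8334 · 0.1883

0.1569


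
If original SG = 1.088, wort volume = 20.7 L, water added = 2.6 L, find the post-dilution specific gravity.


SG_new = 1 + (SG_old − 1)·V_old/(V_old + V_water)
pts = (1.088 − 1)·1000·20.7/(20.7 + 2.6) = 78.1803
SG_new = 1 + 78.1803/1000

1.0782


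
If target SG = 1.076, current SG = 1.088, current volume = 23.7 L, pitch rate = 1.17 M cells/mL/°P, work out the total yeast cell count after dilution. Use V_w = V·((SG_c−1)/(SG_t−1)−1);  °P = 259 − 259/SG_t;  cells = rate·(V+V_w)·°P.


V_w = 23.7·((1.088−1)/(1.076−1)−1) = 3.7421
V_final = 23.7 + 3.7421 = 27.4421
°P = 259 − 259/1.076 = 18.2937
cells = 1.17·27.4421·18.2937

587.3600 billion cells


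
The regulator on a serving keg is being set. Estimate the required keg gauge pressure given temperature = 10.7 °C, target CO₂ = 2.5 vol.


psi = vols/(0.01821 + 0.09011·e^(−0.04·T)) − 14.695
psi = 2.5/(0.01821 + 0.09011·e^(−0.04·10.7)) − 14.695

17.7959 psi


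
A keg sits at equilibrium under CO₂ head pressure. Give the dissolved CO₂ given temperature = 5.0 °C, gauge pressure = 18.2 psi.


vols = (P + 14.695)·(0.01821 + 0.09011·e^(−0.04·T))
vols = (18.2 + 14.695)·(0.01821 + 0.09011·e^(−0.04·5.0))

3.0259 volumes


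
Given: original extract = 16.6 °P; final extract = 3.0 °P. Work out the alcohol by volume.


SG = 259/(259 − P);  ABV = (OG − FG)·131.25
OG = 259/(259 − 16.6) = 1.0685
FG = 259/(259 − 3.0) = 1.0117
ABV = (1.0685 − 1.0117)·131.25

7.4502 % ABV


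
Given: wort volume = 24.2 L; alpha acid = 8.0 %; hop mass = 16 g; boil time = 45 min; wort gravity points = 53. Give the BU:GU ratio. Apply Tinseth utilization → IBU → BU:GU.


U = 1.65·0.000125^(GP/1000)·(1−e^(−0.04t))/4.15;  IBU = (α/100)·m·U·1000/V;  BU:GU = IBU/GP
U = 1.65·0.000125^(53/1000)·(1−e^(−0.04·45))/4.15 = 0.2061
IBU = (8.0/100)·16·0.2061·1000/24.2 = 10.9018
BU:GU = 10.9018/53

0.2057


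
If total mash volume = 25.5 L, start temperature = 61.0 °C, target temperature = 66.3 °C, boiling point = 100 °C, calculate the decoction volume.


V_dec = V_total·(T_target − T_start)/(T_boil − T_start)
V_dec = 25.5·(66.3 − 61.0)/(100 − 61.0)

3.4654 L


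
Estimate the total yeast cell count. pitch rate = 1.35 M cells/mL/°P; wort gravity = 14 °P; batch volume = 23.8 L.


cells (billions) = rate · V_L · °P
cells = 1.35 · 23.8 · 14

449.8200 billion cells


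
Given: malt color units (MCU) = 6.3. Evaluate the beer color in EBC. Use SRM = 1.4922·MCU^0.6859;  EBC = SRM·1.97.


SRM = 1.4922·6.3^0.6859 = 5.2734
EBC = 5.2734·1.97

10.3887 EBC


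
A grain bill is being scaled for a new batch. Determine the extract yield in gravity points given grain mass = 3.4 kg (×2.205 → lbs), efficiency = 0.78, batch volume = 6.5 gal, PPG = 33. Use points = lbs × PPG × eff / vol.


lbs = 3.4 × 2.205 = 7.4970
points = 7.4970 × 33 × 0.78 / 6.5

29.6881 points


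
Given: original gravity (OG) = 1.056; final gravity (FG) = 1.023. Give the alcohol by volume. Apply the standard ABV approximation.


ABV = (OG − FG) · 131.25
ABV = (1.056 − 1.023) · 131.25

4.3313 % ABV


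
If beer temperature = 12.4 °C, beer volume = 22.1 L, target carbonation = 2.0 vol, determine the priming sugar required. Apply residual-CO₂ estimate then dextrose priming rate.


residual = 14.695·(0.01821 + 0.09011·e^(−0.04·T));  sugar = (target − residual)·4.0·V
residual = 14.695·(0.01821 + 0.09011·e^(−0.04·12.4)) = 1.0740
sugar = (2.0 − 1.0740)·4.0·22.1

81.8617 g


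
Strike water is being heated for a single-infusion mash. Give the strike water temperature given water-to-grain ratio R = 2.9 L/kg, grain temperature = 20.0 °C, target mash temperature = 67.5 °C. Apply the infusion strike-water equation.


T_strike = (0.41/R)·(T_mash − T_grain) + T_mash
T_strike = (0.41/2.9)·(67.5 − 20.0) + 67.5

74.2155 °C


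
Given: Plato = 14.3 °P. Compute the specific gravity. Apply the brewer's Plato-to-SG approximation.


SG = 259/(259 − P)
SG = 259/(259 − 14.3)

1.0584


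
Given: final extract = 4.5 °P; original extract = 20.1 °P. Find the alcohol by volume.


SG = 259/(259 − P);  ABV = (OG − FG)·131.25
OG = 259/(259 − 20.1) = 1.0841
FG = 259/(259 − 4.5) = 1.0177
ABV = (1.0841 − 1.0177)·131.25

8.7221 % ABV


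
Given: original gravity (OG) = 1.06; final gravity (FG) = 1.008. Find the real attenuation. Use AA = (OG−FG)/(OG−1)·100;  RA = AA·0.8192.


AA = (1.06 − 1.008)/(1.06 − 1)·100 = 86.6667
RA = 86.6667·0.8192

70.9973 %


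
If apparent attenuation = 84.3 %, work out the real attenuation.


RA = AA · 0.8192
RA = 84.3 · 0.8192

69.0586 %


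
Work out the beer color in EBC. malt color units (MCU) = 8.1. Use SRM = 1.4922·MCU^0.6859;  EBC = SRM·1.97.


SRM = 1.4922·8.1^0.6859 = 6.2655
EBC = 6.2655·1.97

12.3431 EBC


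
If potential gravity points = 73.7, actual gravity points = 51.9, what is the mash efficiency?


efficiency = actual / potential × 100
efficiency = 51.9 / 73.7 × 100

70.4206 %


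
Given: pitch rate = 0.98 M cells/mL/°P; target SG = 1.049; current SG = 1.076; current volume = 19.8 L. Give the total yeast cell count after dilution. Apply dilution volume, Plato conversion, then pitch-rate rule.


V_w = V·((SG_c−1)/(SG_t−1)−1);  °P = 259 − 259/SG_t;  cells = rate·(V+V_w)·°P
V_w = 19.8·((1.076−1)/(1.049−1)−1) = 10.9102
V_final = 19.8 + 10.9102 = 30.7102
°P = 259 − 259/1.049 = 12.0982
cells = 0.98·30.7102·12.0982

364.1071 billion cells


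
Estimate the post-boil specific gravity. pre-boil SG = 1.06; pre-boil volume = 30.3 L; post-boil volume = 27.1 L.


SG_post = 1 + (SG_pre − 1)·V_pre/V_post
pts_pre = (1.06 − 1)·1000 = 60.0000
pts_post = 60.0000·30.3/27.1 = 67.0849
SG_post = 1 + 67.0849/1000

1.0671


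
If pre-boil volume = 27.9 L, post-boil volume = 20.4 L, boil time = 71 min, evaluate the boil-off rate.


rate = (V_pre − V_post) / (t_min/60)
rate = (27.9 − 20.4) / (71/60)

6.3380 L/hr


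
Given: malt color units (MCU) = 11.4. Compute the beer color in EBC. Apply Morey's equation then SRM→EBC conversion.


SRM = 1.4922·MCU^0.6859;  EBC = SRM·1.97
SRM = 1.4922·11.4^0.6859 = 7.9206
EBC = 7.9206·1.97

15.6036 EBC


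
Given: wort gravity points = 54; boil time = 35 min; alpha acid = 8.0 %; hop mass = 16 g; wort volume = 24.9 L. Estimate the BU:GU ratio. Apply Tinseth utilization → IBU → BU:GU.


U = 1.65·0.000125^(GP/1000)·(1−e^(−0.04t))/4.15;  IBU = (α/100)·m·U·1000/V;  BU:GU = IBU/GP
U = 1.65·0.000125^(54/1000)·(1−e^(−0.04·35))/4.15 = 0.1844
IBU = (8.0/100)·16·0.1844·1000/24.9 = 9.4778
BU:GU = 9.4778/54

0.1755


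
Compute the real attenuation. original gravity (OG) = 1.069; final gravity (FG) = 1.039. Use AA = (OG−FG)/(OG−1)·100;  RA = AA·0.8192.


AA = (1.069 − 1.039)/(1.069 − 1)·100 = 43.4783
RA = 43.4783·0.8192

35.6174 %


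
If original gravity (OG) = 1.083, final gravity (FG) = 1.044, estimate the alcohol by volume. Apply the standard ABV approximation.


ABV = (OG − FG) · 131.25
ABV = (1.083 − 1.044) · 131.25

5.1187 % ABV


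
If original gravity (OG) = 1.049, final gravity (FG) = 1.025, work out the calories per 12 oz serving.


ABW = (OG−FG)·131.25·0.79/FG;  °P = 259 − 259/SG (for OG→OE and FG→AE);  RE = 0.1808·OE + 0.8192·AE;  Cal = (6.9·ABW + 4·(RE−0.1))·FG·3.55
ABW = (1.049 − 1.025)·131.25·0.79/1.025 = 2.4278
OE = 259 − 259/1.049 = 12.0982 °P
AE = 259 − 259/1.025 = 6.3171 °P
RE = 0.1808·12.0982 + 0.8192·6.3171 = 7.3623 °P
Cal = (6.9·2.4278 + 4·(7.3623−0.1))·1.025·3.55

166.6586 kcal


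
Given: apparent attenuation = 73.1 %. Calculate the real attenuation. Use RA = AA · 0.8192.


RA = 73.1 · 0.8192

59.8835 %


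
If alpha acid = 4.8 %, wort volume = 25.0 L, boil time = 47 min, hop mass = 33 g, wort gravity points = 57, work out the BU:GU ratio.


U = 1.65·0.000125^(GP/1000)·(1−e^(−0.04t))/4.15;  IBU = (α/100)·m·U·1000/V;  BU:GU = IBU/GP
U = 1.65·0.000125^(57/1000)·(1−e^(−0.04·47))/4.15 = 0.2019
IBU = (4.8/100)·33·0.2019·1000/25.0 = 12.7899
BU:GU = 12.7899/57

0.2244


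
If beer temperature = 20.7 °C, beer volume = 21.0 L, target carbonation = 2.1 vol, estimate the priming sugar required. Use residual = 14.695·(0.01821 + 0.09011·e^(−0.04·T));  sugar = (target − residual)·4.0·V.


residual = 14.695·(0.01821 + 0.09011·e^(−0.04·20.7)) = 0.8462
sugar = (2.1 − 0.8462)·4.0·21.0

105.3231 g


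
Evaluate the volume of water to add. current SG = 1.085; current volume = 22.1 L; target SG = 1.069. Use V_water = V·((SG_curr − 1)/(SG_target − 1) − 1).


V_water = 22.1·((1.085 − 1)/(1.069 − 1) − 1)

5.1246 L


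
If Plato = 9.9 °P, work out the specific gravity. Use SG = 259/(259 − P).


SG = 259/(259 − 9.9)

1.0397


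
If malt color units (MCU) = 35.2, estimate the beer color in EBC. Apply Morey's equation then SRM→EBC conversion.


SRM = 1.4922·MCU^0.6859;  EBC = SRM·1.97
SRM = 1.4922·35.2^0.6859 = 17.1633
EBC = 17.1633·1.97

33.8117 EBC


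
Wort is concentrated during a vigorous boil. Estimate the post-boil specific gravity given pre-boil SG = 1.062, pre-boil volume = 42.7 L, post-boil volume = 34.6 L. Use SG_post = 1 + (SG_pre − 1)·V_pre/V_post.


pts_pre = (1.062 − 1)·1000 = 62.0000
pts_post = 62.0000·42.7/34.6 = 76.5145
SG_post = 1 + 76.5145/1000

1.0765


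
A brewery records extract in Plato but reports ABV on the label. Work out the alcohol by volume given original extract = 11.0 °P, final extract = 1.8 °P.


SG = 259/(259 − P);  ABV = (OG − FG)·131.25
OG = 259/(259 − 11.0) = 1.0444
FG = 259/(259 − 1.8) = 1.0070
ABV = (1.0444 − 1.0070)·131.25

4.9030 % ABV


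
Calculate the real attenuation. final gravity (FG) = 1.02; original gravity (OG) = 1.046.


AA = (OG−FG)/(OG−1)·100;  RA = AA·0.8192
AA = (1.046 − 1.02)/(1.046 − 1)·100 = 56.5217
RA = 56.5217·0.8192

46.3026 %


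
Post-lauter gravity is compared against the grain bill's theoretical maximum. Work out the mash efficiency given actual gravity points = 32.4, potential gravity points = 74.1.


efficiency = actual / potential × 100
efficiency = 32.4 / 74.1 × 100

43.7247 %


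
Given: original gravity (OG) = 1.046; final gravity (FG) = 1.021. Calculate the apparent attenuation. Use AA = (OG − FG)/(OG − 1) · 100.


AA = (1.046 − 1.021)/(1.046 − 1) · 100

54.3478 %


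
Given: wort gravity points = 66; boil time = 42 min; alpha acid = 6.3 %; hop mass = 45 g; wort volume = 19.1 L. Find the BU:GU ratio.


U = 1.65·0.000125^(GP/1000)·(1−e^(−0.04t))/4.15;  IBU = (α/100)·m·U·1000/V;  BU:GU = IBU/GP
U = 1.65·0.000125^(66/1000)·(1−e^(−0.04·42))/4.15 = 0.1788
IBU = (6.3/100)·45·0.1788·1000/19.1 = 26.5324
BU:GU = 26.5324/66

0.4020


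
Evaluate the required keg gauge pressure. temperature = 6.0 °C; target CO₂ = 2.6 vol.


psi = vols/(0.01821 + 0.09011·e^(−0.04·T)) − 14.695
psi = 2.6/(0.01821 + 0.09011·e^(−0.04·6.0)) − 14.695

14.4880 psi


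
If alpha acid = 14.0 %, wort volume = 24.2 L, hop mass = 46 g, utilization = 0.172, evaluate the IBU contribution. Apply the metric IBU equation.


IBU = (α/100)·mass·U·1000 / V
IBU = (14.0/100)·46·0.172·1000 / 24.2

45.7719 IBU


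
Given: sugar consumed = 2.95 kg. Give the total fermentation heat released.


Q = m_sugar · 590 kJ/kg
Q = 2.95 · 590

1740.5000 kJ


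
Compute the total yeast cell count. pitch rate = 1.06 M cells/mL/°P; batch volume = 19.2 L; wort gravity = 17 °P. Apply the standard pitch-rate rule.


cells (billions) = rate · V_L · °P
cells = 1.06 · 19.2 · 17

345.9840 billion cells


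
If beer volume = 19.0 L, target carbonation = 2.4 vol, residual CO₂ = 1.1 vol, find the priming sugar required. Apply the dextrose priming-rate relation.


sugar = (target − residual)·4.0·V
sugar = (2.4 − 1.1)·4.0·19.0

98.8000 g


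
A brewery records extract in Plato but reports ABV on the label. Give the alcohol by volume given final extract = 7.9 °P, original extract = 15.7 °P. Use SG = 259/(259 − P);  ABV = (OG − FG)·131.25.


OG = 259/(259 − 15.7) = 1.0645
FG = 259/(259 − 7.9) = 1.0315
ABV = (1.0645 − 1.0315)·131.25

4.3402 % ABV


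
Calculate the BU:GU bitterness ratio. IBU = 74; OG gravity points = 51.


BU:GU = IBU / OG_points
BU:GU = 74 / 51

1.4510


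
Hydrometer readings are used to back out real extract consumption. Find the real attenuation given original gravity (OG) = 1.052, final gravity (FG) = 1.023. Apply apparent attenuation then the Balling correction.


AA = (OG−FG)/(OG−1)·100;  RA = AA·0.8192
AA = (1.052 − 1.023)/(1.052 − 1)·100 = 55.7692
RA = 55.7692·0.8192

45.6862 %


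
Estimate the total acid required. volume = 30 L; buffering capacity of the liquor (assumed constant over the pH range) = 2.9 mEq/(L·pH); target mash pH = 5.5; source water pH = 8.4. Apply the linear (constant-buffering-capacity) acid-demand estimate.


acid = buffering capacity · (pH_source − pH_target) · V
acid = 2.9 · (8.4 − 5.5) · 30

252.3000 mEq


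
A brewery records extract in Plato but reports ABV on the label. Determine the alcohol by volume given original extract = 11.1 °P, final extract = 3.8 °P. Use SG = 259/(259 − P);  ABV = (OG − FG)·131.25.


OG = 259/(259 − 11.1) = 1.0448
FG = 259/(259 − 3.8) = 1.0149
ABV = (1.0448 − 1.0149)·131.25

3.9225 % ABV


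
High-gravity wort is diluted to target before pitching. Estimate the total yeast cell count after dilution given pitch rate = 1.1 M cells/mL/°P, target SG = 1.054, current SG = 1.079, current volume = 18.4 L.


V_w = V·((SG_c−1)/(SG_t−1)−1);  °P = 259 − 259/SG_t;  cells = rate·(V+V_w)·°P
V_w = 18.4·((1.079−1)/(1.054−1)−1) = 8.5185
V_final = 18.4 + 8.5185 = 26.9185
°P = 259 − 259/1.054 = 13.2694
cells = 1.1·26.9185·13.2694

392.9133 billion cells


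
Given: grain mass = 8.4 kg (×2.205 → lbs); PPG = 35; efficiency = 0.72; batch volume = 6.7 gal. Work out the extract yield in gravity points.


points = lbs × PPG × eff / vol
lbs = 8.4 × 2.205 = 18.5220
points = 18.5220 × 35 × 0.72 / 6.7

69.6648 points


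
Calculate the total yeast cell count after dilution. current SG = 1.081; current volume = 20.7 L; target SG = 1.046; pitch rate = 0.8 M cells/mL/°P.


V_w = V·((SG_c−1)/(SG_t−1)−1);  °P = 259 − 259/SG_t;  cells = rate·(V+V_w)·°P
V_w = 20.7·((1.081−1)/(1.046−1)−1) = 15.7500
V_final = 20.7 + 15.7500 = 36.4500
°P = 259 − 259/1.046 = 11.3901
cells = 0.8·36.4500·11.3901

332.1341 billion cells


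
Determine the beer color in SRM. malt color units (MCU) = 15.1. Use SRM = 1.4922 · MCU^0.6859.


SRM = 1.4922 · 15.1^0.6859

9.6048 SRM


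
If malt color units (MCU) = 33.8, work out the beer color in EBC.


SRM = 1.4922·MCU^0.6859;  EBC = SRM·1.97
SRM = 1.4922·33.8^0.6859 = 16.6921
EBC = 16.6921·1.97

32.8834 EBC


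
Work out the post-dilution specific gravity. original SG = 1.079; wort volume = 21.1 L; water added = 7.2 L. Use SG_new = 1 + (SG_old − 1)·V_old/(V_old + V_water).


pts = (1.079 − 1)·1000·21.1/(21.1 + 7.2) = 58.9011
SG_new = 1 + 58.9011/1000

1.0589


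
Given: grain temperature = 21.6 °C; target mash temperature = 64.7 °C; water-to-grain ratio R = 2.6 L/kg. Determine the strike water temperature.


T_strike = (0.41/R)·(T_mash − T_grain) + T_mash
T_strike = (0.41/2.6)·(64.7 − 21.6) + 64.7

71.4965 °C


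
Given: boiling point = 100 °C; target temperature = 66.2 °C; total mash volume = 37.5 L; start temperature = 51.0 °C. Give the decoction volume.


V_dec = V_total·(T_target − T_start)/(T_boil − T_start)
V_dec = 37.5·(66.2 − 51.0)/(100 − 51.0)

11.6327 L


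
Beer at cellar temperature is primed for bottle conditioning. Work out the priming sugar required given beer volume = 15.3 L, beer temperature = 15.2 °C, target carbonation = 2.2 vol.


residual = 14.695·(0.01821 + 0.09011·e^(−0.04·T));  sugar = (target − residual)·4.0·V
residual = 14.695·(0.01821 + 0.09011·e^(−0.04·15.2)) = 0.9885
sugar = (2.2 − 0.9885)·4.0·15.3

74.1424 g


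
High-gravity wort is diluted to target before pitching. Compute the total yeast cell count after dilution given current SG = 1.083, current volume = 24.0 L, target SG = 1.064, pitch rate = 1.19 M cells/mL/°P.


V_w = V·((SG_c−1)/(SG_t−1)−1);  °P = 259 − 259/SG_t;  cells = rate·(V+V_w)·°P
V_w = 24.0·((1.083−1)/(1.064−1)−1) = 7.1250
V_final = 24.0 + 7.1250 = 31.1250
°P = 259 − 259/1.064 = 15.5789
cells = 1.19·31.1250·15.5789

577.0247 billion cells


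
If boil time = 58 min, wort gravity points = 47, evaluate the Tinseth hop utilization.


U = 1.65·0.000125^(GP/1000) · (1 − e^(−0.04·t))/4.15
bigness = 1.65·0.000125^(47/1000) = 1.0815
boil_factor = (1 − e^(−0.04·58))/4.15 = 0.2173
U = 1.0815 · 0.2173

0.2350


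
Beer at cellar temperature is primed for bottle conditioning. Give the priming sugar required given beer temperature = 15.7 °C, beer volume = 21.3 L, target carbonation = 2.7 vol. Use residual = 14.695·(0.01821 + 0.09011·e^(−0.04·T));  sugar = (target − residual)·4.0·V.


residual = 14.695·(0.01821 + 0.09011·e^(−0.04·15.7)) = 0.9742
sugar = (2.7 − 0.9742)·4.0·21.3

147.0341 g


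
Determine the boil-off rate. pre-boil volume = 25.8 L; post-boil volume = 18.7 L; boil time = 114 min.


rate = (V_pre − V_post) / (t_min/60)
rate = (25.8 − 18.7) / (114/60)

3.7368 L/hr


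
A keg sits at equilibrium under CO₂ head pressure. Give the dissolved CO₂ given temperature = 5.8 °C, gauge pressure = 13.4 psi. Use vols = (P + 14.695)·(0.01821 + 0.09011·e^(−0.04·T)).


vols = (13.4 + 14.695)·(0.01821 + 0.09011·e^(−0.04·5.8))

2.5191 volumes


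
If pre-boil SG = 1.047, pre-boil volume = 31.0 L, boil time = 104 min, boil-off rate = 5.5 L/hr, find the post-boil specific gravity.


V_post = V_pre − rate·(t/60);  SG_post = 1 + (SG_pre−1)·V_pre/V_post
V_post = 31.0 − 5.5·(104/60) = 21.4667
SG_post = 1 + (1.047 − 1)·31.0/21.4667

1.0679


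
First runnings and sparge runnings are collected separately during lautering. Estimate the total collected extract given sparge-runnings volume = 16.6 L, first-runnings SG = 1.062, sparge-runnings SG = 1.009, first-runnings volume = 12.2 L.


total = Σ (SG_i − 1)·1000·V_i
first = (1.062 − 1)·1000·12.2 = 756.4000
sparge = (1.009 − 1)·1000·16.6 = 149.4000
total = 756.4000 + 149.4000

905.8000 gravity·L


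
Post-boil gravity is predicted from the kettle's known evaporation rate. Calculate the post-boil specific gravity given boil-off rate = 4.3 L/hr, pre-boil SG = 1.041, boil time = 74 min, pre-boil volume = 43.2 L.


V_post = V_pre − rate·(t/60);  SG_post = 1 + (SG_pre−1)·V_pre/V_post
V_post = 43.2 − 4.3·(74/60) = 37.8967
SG_post = 1 + (1.041 − 1)·43.2/37.8967

1.0467


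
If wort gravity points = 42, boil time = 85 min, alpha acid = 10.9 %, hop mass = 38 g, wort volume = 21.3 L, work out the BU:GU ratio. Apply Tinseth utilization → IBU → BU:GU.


U = 1.65·0.000125^(GP/1000)·(1−e^(−0.04t))/4.15;  IBU = (α/100)·m·U·1000/V;  BU:GU = IBU/GP
U = 1.65·0.000125^(42/1000)·(1−e^(−0.04·85))/4.15 = 0.2635
IBU = (10.9/100)·38·0.2635·1000/21.3 = 51.2384
BU:GU = 51.2384/42

1.2200


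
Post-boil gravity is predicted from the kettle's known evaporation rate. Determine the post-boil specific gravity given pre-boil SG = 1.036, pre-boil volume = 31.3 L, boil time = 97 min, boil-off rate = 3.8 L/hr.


V_post = V_pre − rate·(t/60);  SG_post = 1 + (SG_pre−1)·V_pre/V_post
V_post = 31.3 − 3.8·(97/60) = 25.1567
SG_post = 1 + (1.036 − 1)·31.3/25.1567

1.0448


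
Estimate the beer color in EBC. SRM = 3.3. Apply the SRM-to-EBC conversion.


EBC = SRM · 1.97
EBC = 3.3 · 1.97

6.5010 EBC


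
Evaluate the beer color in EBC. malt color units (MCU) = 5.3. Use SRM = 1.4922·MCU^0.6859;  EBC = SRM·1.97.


SRM = 1.4922·5.3^0.6859 = 4.6839
EBC = 4.6839·1.97

9.2273 EBC


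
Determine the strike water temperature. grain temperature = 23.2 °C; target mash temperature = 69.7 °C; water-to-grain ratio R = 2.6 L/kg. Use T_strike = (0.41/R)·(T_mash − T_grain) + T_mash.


T_strike = (0.41/2.6)·(69.7 − 23.2) + 69.7

77.0327 °C


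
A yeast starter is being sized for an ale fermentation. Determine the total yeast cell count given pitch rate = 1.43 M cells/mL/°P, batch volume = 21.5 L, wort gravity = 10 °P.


cells (billions) = rate · V_L · °P
cells = 1.43 · 21.5 · 10

307.4500 billion cells


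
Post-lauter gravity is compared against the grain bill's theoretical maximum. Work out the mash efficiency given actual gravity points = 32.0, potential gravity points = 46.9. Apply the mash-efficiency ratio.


efficiency = actual / potential × 100
efficiency = 32.0 / 46.9 × 100

68.2303 %


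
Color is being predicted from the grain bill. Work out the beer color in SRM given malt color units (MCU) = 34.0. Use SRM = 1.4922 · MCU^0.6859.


SRM = 1.4922 · 34.0^0.6859

16.7598 SRM


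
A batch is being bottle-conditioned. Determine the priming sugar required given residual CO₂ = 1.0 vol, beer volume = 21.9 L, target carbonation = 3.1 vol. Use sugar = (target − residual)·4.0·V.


sugar = (3.1 − 1.0)·4.0·21.9

183.9600 g


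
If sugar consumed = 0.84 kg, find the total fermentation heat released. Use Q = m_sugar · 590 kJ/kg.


Q = 0.84 · 590

495.6000 kJ


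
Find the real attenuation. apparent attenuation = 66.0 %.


RA = AA · 0.8192
RA = 66.0 · 0.8192

54.0672 %


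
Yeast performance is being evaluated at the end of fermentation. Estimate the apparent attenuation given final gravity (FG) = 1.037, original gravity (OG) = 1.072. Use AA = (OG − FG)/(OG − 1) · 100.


AA = (1.072 − 1.037)/(1.072 − 1) · 100

48.6111 %


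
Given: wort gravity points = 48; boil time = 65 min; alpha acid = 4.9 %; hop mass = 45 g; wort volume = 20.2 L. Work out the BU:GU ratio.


U = 1.65·0.000125^(GP/1000)·(1−e^(−0.04t))/4.15;  IBU = (α/100)·m·U·1000/V;  BU:GU = IBU/GP
U = 1.65·0.000125^(48/1000)·(1−e^(−0.04·65))/4.15 = 0.2391
IBU = (4.9/100)·45·0.2391·1000/20.2 = 26.0992
BU:GU = 26.0992/48

0.5437


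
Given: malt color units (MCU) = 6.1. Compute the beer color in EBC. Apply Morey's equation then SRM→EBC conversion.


SRM = 1.4922·MCU^0.6859;  EBC = SRM·1.97
SRM = 1.4922·6.1^0.6859 = 5.1580
EBC = 5.1580·1.97

10.1613 EBC


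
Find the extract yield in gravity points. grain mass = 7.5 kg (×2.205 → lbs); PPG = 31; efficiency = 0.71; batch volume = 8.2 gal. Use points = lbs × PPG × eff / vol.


lbs = 7.5 × 2.205 = 16.5375
points = 16.5375 × 31 × 0.71 / 8.2

44.3891 points


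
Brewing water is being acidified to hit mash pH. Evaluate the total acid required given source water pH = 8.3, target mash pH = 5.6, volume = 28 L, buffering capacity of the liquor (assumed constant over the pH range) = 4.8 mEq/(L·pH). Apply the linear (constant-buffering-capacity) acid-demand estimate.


acid = buffering capacity · (pH_source − pH_target) · V
acid = 4.8 · (8.3 − 5.6) · 28

362.8800 mEq


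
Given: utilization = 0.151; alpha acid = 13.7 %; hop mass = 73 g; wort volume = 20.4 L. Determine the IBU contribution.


IBU = (α/100)·mass·U·1000 / V
IBU = (13.7/100)·73·0.151·1000 / 20.4

74.0270 IBU


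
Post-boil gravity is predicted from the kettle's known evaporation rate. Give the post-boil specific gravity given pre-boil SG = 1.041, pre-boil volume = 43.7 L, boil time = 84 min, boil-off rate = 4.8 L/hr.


V_post = V_pre − rate·(t/60);  SG_post = 1 + (SG_pre−1)·V_pre/V_post
V_post = 43.7 − 4.8·(84/60) = 36.9800
SG_post = 1 + (1.041 − 1)·43.7/36.9800

1.0485


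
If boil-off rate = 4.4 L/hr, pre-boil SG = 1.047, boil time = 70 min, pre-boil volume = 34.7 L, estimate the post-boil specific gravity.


V_post = V_pre − rate·(t/60);  SG_post = 1 + (SG_pre−1)·V_pre/V_post
V_post = 34.7 − 4.4·(70/60) = 29.5667
SG_post = 1 + (1.047 − 1)·34.7/29.5667

1.0552


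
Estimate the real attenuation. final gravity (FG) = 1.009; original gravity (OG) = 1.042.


AA = (OG−FG)/(OG−1)·100;  RA = AA·0.8192
AA = (1.042 − 1.009)/(1.042 − 1)·100 = 78.5714
RA = 78.5714·0.8192

64.3657 %


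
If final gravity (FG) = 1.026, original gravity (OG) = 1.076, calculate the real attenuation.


AA = (OG−FG)/(OG−1)·100;  RA = AA·0.8192
AA = (1.076 − 1.026)/(1.076 − 1)·100 = 65.7895
RA = 65.7895·0.8192

53.8947 %


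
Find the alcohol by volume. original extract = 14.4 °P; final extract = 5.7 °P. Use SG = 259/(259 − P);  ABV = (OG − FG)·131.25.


OG = 259/(259 − 14.4) = 1.0589
FG = 259/(259 − 5.7) = 1.0225
ABV = (1.0589 − 1.0225)·131.25

4.7734 % ABV


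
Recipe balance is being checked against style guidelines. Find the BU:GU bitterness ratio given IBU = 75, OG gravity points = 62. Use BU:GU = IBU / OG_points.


BU:GU = 75 / 62

1.2097


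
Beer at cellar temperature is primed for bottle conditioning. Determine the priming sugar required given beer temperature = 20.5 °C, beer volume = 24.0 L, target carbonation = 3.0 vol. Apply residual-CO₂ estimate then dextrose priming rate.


residual = 14.695·(0.01821 + 0.09011·e^(−0.04·T));  sugar = (target − residual)·4.0·V
residual = 14.695·(0.01821 + 0.09011·e^(−0.04·20.5)) = 0.8508
sugar = (3.0 − 0.8508)·4.0·24.0

206.3231 g


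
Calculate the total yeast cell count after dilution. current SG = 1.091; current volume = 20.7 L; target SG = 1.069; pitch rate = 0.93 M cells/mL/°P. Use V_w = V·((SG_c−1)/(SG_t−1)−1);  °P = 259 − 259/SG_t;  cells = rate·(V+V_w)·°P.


V_w = 20.7·((1.091−1)/(1.069−1)−1) = 6.6000
V_final = 20.7 + 6.6000 = 27.3000
°P = 259 − 259/1.069 = 16.7175
cells = 0.93·27.3000·16.7175

424.4404 billion cells


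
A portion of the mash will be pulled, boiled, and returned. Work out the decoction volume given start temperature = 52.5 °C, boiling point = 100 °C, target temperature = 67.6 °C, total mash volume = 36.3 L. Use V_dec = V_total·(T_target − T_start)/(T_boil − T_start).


V_dec = 36.3·(67.6 − 52.5)/(100 − 52.5)

11.5396 L


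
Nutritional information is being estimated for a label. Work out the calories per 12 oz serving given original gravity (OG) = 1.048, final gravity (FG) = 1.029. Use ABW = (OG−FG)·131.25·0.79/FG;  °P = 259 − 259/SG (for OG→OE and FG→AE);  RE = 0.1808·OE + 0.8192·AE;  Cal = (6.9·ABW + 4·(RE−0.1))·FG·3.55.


ABW = (1.048 − 1.029)·131.25·0.79/1.029 = 1.9145
OE = 259 − 259/1.048 = 11.8626 °P
AE = 259 − 259/1.029 = 7.2993 °P
RE = 0.1808·11.8626 + 0.8192·7.2993 = 8.1244 °P
Cal = (6.9·1.9145 + 4·(8.1244−0.1))·1.029·3.55

165.5070 kcal


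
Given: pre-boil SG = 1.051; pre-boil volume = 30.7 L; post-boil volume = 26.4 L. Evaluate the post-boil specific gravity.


SG_post = 1 + (SG_pre − 1)·V_pre/V_post
pts_pre = (1.051 − 1)·1000 = 51.0000
pts_post = 51.0000·30.7/26.4 = 59.3068
SG_post = 1 + 59.3068/1000

1.0593


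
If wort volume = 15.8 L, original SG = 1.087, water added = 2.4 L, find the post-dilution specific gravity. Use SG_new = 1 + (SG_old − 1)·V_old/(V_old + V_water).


pts = (1.087 − 1)·1000·15.8/(15.8 + 2.4) = 75.5275
SG_new = 1 + 75.5275/1000

1.0755


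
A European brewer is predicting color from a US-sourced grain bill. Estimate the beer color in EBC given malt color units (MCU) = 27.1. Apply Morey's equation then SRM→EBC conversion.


SRM = 1.4922·MCU^0.6859;  EBC = SRM·1.97
SRM = 1.4922·27.1^0.6859 = 14.3450
EBC = 14.3450·1.97

28.2597 EBC


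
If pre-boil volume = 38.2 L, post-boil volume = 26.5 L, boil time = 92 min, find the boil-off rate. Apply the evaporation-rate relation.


rate = (V_pre − V_post) / (t_min/60)
rate = (38.2 − 26.5) / (92/60)

7.6304 L/hr


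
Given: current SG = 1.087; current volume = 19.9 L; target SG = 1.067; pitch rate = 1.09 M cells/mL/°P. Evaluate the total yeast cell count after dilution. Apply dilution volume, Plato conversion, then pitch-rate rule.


V_w = V·((SG_c−1)/(SG_t−1)−1);  °P = 259 − 259/SG_t;  cells = rate·(V+V_w)·°P
V_w = 19.9·((1.087−1)/(1.067−1)−1) = 5.9403
V_final = 19.9 + 5.9403 = 25.8403
°P = 259 − 259/1.067 = 16.2634
cells = 1.09·25.8403·16.2634

458.0724 billion cells


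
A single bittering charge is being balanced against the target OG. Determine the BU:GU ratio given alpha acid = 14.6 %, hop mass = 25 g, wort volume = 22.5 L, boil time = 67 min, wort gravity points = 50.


U = 1.65·0.000125^(GP/1000)·(1−e^(−0.04t))/4.15;  IBU = (α/100)·m·U·1000/V;  BU:GU = IBU/GP
U = 1.65·0.000125^(50/1000)·(1−e^(−0.04·67))/4.15 = 0.2363
IBU = (14.6/100)·25·0.2363·1000/22.5 = 38.3306
BU:GU = 38.3306/50

0.7666


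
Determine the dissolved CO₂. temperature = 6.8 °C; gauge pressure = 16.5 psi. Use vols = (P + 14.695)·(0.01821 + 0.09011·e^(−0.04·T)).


vols = (16.5 + 14.695)·(0.01821 + 0.09011·e^(−0.04·6.8))

2.7096 volumes


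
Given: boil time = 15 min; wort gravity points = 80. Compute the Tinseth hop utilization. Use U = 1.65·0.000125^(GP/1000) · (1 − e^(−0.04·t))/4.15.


bigness = 1.65·0.000125^(80/1000) = 0.8040
boil_factor = (1 − e^(−0.04·15))/4.15 = 0.1087
U = 0.8040 · 0.1087

0.0874


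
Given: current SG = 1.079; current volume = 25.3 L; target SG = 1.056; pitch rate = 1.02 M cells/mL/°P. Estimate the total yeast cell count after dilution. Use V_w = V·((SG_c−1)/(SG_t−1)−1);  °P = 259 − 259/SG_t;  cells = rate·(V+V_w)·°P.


V_w = 25.3·((1.079−1)/(1.056−1)−1) = 10.3911
V_final = 25.3 + 10.3911 = 35.6911
°P = 259 − 259/1.056 = 13.7348
cells = 1.02·35.6911·13.7348

500.0157 billion cells
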